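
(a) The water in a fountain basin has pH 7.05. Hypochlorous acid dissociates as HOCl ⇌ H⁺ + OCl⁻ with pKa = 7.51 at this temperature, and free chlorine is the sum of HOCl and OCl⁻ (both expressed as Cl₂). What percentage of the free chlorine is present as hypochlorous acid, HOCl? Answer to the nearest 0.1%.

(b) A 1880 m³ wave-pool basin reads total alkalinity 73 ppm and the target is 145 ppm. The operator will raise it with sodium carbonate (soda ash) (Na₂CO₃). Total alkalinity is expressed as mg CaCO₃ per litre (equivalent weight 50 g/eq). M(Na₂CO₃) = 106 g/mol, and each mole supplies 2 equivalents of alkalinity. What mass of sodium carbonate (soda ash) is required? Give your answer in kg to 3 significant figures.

(a) [OCl⁻]/[HOCl] = 10^(pH − pKa) = 10^(7.05 − 7.51) = 10^-0.46 = 0.3467.
(a) Fraction as HOCl = 1 / (1 + 0.3467) = 0.7425.

(b) Volume: 1880 m³ = 1,880,000 L.
(b) Alkalinity to add: (145 − 73) = 72 mg/L as CaCO₃ × 1,880,000 L = 135,400 g as CaCO₃.
(b) Equivalents: 135,400 g ÷ 50 g/eq = 2707 eq.
(b) Each mole of Na₂CO₃ supplies 2 eq, so 2707 / 2 = 1354 mol.
(b) Mass: 1354 mol × 106 g/mol = 143,500 g.

(a) 74.3%; (b) 143 kg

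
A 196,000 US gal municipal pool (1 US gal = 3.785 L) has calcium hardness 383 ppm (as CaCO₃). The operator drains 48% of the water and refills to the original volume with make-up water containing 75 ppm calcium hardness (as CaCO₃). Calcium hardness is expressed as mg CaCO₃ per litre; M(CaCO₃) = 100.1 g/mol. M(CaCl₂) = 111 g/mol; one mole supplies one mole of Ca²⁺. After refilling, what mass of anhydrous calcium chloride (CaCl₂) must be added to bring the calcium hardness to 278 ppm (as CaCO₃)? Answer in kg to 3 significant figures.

Volume: 196,000 US gal × 3.785 L/gal = 741,860 L.
After draining 48% and refilling: 383 × 0.52 + 75 × 0.48 = 235.16 ppm.
Deficit to target: 278 − 235.16 = 42.84 mg/L.
As CaCO₃: 42.84 mg/L × 741,860 L = 31,780 g; ÷ 100.1 = 317.5 mol Ca²⁺.
Mass: 317.5 × 111 = 35,240 g.

35.2 kg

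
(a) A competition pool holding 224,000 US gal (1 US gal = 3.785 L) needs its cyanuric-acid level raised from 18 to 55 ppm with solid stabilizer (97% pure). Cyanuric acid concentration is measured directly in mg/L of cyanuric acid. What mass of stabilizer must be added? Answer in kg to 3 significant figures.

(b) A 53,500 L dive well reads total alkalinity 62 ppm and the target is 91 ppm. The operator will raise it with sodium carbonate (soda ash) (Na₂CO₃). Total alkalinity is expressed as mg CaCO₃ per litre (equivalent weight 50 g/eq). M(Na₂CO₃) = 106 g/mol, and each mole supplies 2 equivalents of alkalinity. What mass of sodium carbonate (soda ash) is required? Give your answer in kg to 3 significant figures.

(a) Volume: 224,000 US gal × 3.785 L/gal = 847,840 L.
(a) CYA to add: (55 − 18) = 37 mg/L × 847,840 L = 31,370 g cyanuric acid.
(a) At 97% purity: 31,370 / 0.97 = 32,340 g product.

(b) Alkalinity to add: (91 − 62) = 29 mg/L as CaCO₃ × 53,500 L = 1552 g as CaCO₃.
(b) Equivalents: 1552 g ÷ 50 g/eq = 31.03 eq.
(b) Each mole of Na₂CO₃ supplies 2 eq, so 31.03 / 2 = 15.52 mol.
(b) Mass: 15.52 mol × 106 g/mol = 1645 g.

(a) 32.3 kg; (b) 1.64 kg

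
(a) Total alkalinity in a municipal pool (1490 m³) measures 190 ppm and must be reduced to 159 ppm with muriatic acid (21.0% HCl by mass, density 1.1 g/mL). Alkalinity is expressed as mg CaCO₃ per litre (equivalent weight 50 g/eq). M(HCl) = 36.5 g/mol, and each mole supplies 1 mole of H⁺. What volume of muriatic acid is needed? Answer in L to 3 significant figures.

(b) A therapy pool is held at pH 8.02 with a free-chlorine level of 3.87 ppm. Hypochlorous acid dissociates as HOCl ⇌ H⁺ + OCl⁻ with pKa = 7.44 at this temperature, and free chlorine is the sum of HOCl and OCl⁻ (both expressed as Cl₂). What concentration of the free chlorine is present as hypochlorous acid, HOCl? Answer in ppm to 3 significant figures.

(a) 146 L; (b) 0.806 ppm

(a) Volume: 1490 m³ = 1,490,000 L.
(a) Alkalinity to neutralize: (190 − 159) = 31 mg/L as CaCO₃ × 1,490,000 L = 46,190 g as CaCO₃.
(a) Equivalents of H⁺ required: 46,190 ÷ 50 g/eq = 923.8 eq = 923.8 mol HCl.
(a) Mass of HCl: 923.8 × 36.5 = 33,720 g.
(a) Mass of 21.0% solution: 33,720 / 0.21 = 160,600 g.
(a) Volume: 160,600 g ÷ 1.1 g/mL = 146,000 mL.

(b) [OCl⁻]/[HOCl] = 10^(pH − pKa) = 10^(8.02 − 7.44) = 10^0.58 = 3.802.
(b) Fraction as HOCl = 1 / (1 + 3.802) = 0.2083.
(b) HOCl = 0.2083 × 3.87 ppm = 0.8059 ppm.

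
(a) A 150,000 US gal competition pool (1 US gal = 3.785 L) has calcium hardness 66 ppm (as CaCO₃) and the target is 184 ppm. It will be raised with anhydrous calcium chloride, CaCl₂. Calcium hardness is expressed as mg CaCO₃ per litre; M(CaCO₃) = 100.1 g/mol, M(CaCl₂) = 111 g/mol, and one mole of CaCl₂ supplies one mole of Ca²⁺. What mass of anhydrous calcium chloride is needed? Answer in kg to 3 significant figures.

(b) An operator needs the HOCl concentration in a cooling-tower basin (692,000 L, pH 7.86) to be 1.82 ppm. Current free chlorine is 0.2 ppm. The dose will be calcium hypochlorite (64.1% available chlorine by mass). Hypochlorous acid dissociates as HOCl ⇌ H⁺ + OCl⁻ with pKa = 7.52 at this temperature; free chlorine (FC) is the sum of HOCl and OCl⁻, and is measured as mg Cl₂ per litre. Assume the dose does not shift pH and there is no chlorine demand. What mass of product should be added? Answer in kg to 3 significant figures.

(a) Volume: 150,000 US gal × 3.785 L/gal = 567,750 L.
(a) Hardness to add: (184 − 66) = 118 mg/L as CaCO₃ × 567,750 L = 66,990 g as CaCO₃.
(a) Moles of Ca²⁺ (1 mol Ca²⁺ ≡ 1 mol CaCO₃): 66,990 / 100.1 g/mol = 669.3 mol.
(a) Mass of CaCl₂: 669.3 × 111 = 74,290 g.

(b) [OCl⁻]/[HOCl] = 10^(pH − pKa) = 10^(7.86 − 7.52) = 2.188; fraction as HOCl = 1/(1 + 2.188) = 0.3137.
(b) Free chlorine required for 1.82 ppm HOCl: 1.82 / 0.3137 = 5.802 ppm.
(b) FC to add: 5.802 − 0.2 = 5.602 mg/L as Cl₂.
(b) Cl₂ equivalent: 5.602 mg/L × 692,000 L = 3876 g.
(b) Product at 64.1% available Cl: 3876 / 0.641 = 6047 g.

(a) 74.3 kg; (b) 6.05 kg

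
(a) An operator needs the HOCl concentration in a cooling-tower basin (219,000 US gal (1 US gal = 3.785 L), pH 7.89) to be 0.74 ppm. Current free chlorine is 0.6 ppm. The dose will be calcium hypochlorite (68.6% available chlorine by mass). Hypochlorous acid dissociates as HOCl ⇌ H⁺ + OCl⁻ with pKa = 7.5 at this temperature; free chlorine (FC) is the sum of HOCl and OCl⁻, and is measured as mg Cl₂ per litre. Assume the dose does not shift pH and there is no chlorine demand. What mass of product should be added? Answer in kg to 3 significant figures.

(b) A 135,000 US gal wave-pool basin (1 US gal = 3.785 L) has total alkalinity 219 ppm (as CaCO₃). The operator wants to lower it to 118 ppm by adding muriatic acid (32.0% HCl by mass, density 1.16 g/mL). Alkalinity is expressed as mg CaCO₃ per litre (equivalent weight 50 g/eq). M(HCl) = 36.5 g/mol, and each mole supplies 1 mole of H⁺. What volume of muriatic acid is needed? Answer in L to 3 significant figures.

(a) Volume: 219,000 US gal × 3.785 L/gal = 828,915 L.
(a) [OCl⁻]/[HOCl] = 10^(pH − pKa) = 10^(7.89 − 7.5) = 2.455; fraction as HOCl = 1/(1 + 2.455) = 0.2895.
(a) Free chlorine required for 0.74 ppm HOCl: 0.74 / 0.2895 = 2.556 ppm.
(a) FC to add: 2.556 − 0.6 = 1.956 mg/L as Cl₂.
(a) Cl₂ equivalent: 1.956 mg/L × 828,915 L = 1622 g.
(a) Product at 68.6% available Cl: 1622 / 0.686 = 2364 g.

(b) Volume: 135,000 US gal × 3.785 L/gal = 510,975 L.
(b) Alkalinity to neutralize: (219 − 118) = 101 mg/L as CaCO₃ × 510,975 L = 51,610 g as CaCO₃.
(b) Equivalents of H⁺ required: 51,610 ÷ 50 g/eq = 1032 eq = 1032 mol HCl.
(b) Mass of HCl: 1032 × 36.5 = 37,670 g.
(b) Mass of 32.0% solution: 37,670 / 0.32 = 117,700 g.
(b) Volume: 117,700 g ÷ 1.16 g/mL = 101,500 mL.

(a) 2.36 kg; (b) 101 L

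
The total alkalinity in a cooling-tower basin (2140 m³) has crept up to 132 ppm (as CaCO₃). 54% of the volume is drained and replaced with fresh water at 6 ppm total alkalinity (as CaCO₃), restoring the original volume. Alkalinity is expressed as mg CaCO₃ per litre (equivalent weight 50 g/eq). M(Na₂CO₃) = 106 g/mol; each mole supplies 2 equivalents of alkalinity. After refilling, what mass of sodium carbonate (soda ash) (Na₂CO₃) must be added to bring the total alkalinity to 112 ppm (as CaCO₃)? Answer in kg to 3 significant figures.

109 kg

Volume: 2140 m³ = 2,140,000 L.
After draining 54% and refilling: 132 × 0.46 + 6 × 0.54 = 63.96 ppm.
Deficit to target: 112 − 63.96 = 48.04 mg/L.
As CaCO₃: 48.04 mg/L × 2,140,000 L = 102,800 g; ÷ 50 g/eq ÷ 2 = 1028 mol Na₂CO₃.
Mass: 1028 × 106 = 109,000 g.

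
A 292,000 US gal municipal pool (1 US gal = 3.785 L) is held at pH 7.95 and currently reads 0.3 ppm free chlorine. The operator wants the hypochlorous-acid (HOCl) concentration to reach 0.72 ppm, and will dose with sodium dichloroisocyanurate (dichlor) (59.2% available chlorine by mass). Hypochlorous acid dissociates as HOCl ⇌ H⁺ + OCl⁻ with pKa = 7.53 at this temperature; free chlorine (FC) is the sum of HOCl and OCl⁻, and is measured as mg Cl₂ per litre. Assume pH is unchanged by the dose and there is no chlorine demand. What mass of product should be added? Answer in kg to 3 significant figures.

4.32 kg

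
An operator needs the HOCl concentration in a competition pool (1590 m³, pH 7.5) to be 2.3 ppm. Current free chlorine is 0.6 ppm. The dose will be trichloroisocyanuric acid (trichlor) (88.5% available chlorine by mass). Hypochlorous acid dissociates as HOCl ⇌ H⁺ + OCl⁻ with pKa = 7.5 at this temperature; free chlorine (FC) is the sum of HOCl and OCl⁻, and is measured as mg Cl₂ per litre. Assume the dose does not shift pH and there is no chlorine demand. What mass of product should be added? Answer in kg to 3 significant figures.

Volume: 1590 m³ = 1,590,000 L.
[OCl⁻]/[HOCl] = 10^(pH − pKa) = 10^(7.5 − 7.5) = 1; fraction as HOCl = 1/(1 + 1) = 0.5.
Free chlorine required for 2.3 ppm HOCl: 2.3 / 0.5 = 4.6 ppm.
FC to add: 4.6 − 0.6 = 4 mg/L as Cl₂.
Cl₂ equivalent: 4 mg/L × 1,590,000 L = 6360 g.
Product at 88.5% available Cl: 6360 / 0.885 = 7186 g.

7.19 kg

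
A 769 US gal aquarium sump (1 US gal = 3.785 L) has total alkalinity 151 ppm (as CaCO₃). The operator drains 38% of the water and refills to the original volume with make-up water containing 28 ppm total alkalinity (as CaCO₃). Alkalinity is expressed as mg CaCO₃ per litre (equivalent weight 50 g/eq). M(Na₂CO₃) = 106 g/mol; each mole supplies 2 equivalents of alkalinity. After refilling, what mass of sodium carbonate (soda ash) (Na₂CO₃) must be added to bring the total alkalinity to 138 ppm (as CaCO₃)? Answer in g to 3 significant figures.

Volume: 769 US gal × 3.785 L/gal = 2,911 L.
After draining 38% and refilling: 151 × 0.62 + 28 × 0.38 = 104.26 ppm.
Deficit to target: 138 − 104.26 = 33.74 mg/L.
As CaCO₃: 33.74 mg/L × 2,911 L = 98.21 g; ÷ 50 g/eq ÷ 2 = 0.9821 mol Na₂CO₃.
Mass: 0.9821 × 106 = 104.1 g.

104 g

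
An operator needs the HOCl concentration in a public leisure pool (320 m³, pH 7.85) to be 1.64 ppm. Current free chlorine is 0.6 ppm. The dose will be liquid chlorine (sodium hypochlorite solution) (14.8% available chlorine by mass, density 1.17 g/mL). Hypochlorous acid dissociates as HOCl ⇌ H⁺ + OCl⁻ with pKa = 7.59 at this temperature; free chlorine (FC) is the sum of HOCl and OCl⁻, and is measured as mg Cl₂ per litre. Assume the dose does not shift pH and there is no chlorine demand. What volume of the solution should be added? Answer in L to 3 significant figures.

7.44 L

Volume: 320 m³ = 320,000 L.
[OCl⁻]/[HOCl] = 10^(pH − pKa) = 10^(7.85 − 7.59) = 1.82; fraction as HOCl = 1/(1 + 1.82) = 0.3546.
Free chlorine required for 1.64 ppm HOCl: 1.64 / 0.3546 = 4.624 ppm.
FC to add: 4.624 − 0.6 = 4.024 mg/L as Cl₂.
Cl₂ equivalent: 4.024 mg/L × 320,000 L = 1288 g.
Product at 14.8% available Cl: 1288 / 0.148 = 8701 g.
Volume: 8701 g ÷ 1.17 g/mL = 7437 mL.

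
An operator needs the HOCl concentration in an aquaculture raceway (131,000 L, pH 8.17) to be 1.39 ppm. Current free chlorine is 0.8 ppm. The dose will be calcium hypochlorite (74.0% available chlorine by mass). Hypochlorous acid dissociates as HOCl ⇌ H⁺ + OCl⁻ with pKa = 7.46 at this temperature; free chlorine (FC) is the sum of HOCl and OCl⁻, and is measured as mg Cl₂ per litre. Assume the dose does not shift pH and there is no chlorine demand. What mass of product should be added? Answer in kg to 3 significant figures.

1.37 kg

[OCl⁻]/[HOCl] = 10^(pH − pKa) = 10^(8.17 − 7.46) = 5.129; fraction as HOCl = 1/(1 + 5.129) = 0.1632.
Free chlorine required for 1.39 ppm HOCl: 1.39 / 0.1632 = 8.519 ppm.
FC to add: 8.519 − 0.8 = 7.719 mg/L as Cl₂.
Cl₂ equivalent: 7.719 mg/L × 131,000 L = 1011 g.
Product at 74.0% available Cl: 1011 / 0.74 = 1366 g.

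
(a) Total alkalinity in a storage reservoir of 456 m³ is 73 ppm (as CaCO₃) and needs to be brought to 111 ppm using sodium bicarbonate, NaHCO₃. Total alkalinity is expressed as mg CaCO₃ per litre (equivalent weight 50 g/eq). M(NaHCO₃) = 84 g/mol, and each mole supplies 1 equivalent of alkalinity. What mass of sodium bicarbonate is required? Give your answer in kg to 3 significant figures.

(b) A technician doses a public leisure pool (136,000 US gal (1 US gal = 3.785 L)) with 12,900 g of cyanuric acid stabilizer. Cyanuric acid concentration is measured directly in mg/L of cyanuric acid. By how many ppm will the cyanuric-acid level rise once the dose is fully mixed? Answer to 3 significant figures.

(a) Volume: 456 m³ = 456,000 L.
(a) Alkalinity to add: (111 − 73) = 38 mg/L as CaCO₃ × 456,000 L = 17,330 g as CaCO₃.
(a) Equivalents: 17,330 g ÷ 50 g/eq = 346.6 eq.
(a) NaHCO₃ supplies 1 eq per mole → 346.6 mol.
(a) Mass: 346.6 mol × 84 g/mol = 29,110 g.

(b) Volume: 136,000 US gal × 3.785 L/gal = 514,760 L.
(b) Rise: 12,900 g / 514,760 L × 1000 = 25.06 mg/L.

(a) 29.1 kg; (b) 25.1 ppm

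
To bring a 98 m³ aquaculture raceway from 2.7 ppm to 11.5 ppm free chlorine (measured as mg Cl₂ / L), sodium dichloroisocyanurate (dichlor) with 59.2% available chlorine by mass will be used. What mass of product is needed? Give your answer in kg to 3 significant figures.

1.46 kg

Volume: 98 m³ = 98,000 L.
Chlorine deficit: 11.5 − 2.7 = 8.8 ppm = 8.8 mg/L as Cl₂.
Cl₂ equivalent needed: 8.8 mg/L × 98,000 L = 862,400 mg = 862.4 g.
Product at 59.2% available chlorine: 862.4 / 0.592 = 1457 g.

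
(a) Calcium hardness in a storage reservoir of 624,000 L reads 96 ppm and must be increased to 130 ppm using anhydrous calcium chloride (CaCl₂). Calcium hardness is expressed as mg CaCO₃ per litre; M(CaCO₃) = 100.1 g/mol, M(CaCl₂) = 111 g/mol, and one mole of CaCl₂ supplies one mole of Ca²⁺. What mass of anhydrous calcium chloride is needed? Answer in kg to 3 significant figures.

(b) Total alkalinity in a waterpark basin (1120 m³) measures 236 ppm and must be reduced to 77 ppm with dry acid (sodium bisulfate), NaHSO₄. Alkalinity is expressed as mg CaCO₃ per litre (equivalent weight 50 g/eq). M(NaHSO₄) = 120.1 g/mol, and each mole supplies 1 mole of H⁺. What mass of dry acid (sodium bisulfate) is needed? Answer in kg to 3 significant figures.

(a) Hardness to add: (130 − 96) = 34 mg/L as CaCO₃ × 624,000 L = 21,220 g as CaCO₃.
(a) Moles of Ca²⁺ (1 mol Ca²⁺ ≡ 1 mol CaCO₃): 21,220 / 100.1 g/mol = 211.9 mol.
(a) Mass of CaCl₂: 211.9 × 111 = 23,530 g.

(b) Volume: 1120 m³ = 1,120,000 L.
(b) Alkalinity to neutralize: (236 − 77) = 159 mg/L as CaCO₃ × 1,120,000 L = 178,100 g as CaCO₃.
(b) Equivalents of H⁺ required: 178,100 ÷ 50 g/eq = 3562 eq = 3562 mol NaHSO₄.
(b) Mass of NaHSO₄: 3562 × 120.1 = 427,700 g.

(a) 23.5 kg; (b) 428 kg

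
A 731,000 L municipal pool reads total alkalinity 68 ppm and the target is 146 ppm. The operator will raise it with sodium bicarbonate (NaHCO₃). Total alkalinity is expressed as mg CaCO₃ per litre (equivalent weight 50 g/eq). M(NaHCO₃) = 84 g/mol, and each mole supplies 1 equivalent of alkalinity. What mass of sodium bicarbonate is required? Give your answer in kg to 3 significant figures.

95.8 kg

Alkalinity to add: (146 − 68) = 78 mg/L as CaCO₃ × 731,000 L = 57,020 g as CaCO₃.
Equivalents: 57,020 g ÷ 50 g/eq = 1140 eq.
NaHCO₃ supplies 1 eq per mole → 1140 mol.
Mass: 1140 mol × 84 g/mol = 95,790 g.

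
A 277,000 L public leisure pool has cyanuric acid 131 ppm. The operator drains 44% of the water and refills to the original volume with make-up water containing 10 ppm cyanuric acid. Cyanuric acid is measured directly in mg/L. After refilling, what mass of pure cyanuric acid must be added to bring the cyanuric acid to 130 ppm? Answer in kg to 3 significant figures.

14.5 kg

After draining 44% and refilling: 131 × 0.56 + 10 × 0.44 = 77.76 ppm.
Deficit to target: 130 − 77.76 = 52.24 mg/L.
Mass: 52.24 mg/L × 277,000 L = 14,470 g cyanuric acid.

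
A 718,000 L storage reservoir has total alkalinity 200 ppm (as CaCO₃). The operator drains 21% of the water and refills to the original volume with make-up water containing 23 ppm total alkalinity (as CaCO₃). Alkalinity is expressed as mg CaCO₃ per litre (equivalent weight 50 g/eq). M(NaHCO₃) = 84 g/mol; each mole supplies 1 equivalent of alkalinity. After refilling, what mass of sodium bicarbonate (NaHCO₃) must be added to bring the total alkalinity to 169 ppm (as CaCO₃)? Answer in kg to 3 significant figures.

After draining 21% and refilling: 200 × 0.79 + 23 × 0.21 = 162.83 ppm.
Deficit to target: 169 − 162.83 = 6.17 mg/L.
As CaCO₃: 6.17 mg/L × 718,000 L = 4430 g; ÷ 50 g/eq ÷ 1 = 88.6 mol NaHCO₃.
Mass: 88.6 × 84 = 7443 g.

7.44 kg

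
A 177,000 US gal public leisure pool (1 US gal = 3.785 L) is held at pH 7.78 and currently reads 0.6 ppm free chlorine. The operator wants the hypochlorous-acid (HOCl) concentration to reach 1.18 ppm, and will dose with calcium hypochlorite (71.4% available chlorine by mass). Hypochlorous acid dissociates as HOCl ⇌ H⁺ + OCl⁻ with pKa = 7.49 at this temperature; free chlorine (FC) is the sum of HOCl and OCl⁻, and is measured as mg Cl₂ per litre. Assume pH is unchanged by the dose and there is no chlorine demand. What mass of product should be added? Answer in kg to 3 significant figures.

2.70 kg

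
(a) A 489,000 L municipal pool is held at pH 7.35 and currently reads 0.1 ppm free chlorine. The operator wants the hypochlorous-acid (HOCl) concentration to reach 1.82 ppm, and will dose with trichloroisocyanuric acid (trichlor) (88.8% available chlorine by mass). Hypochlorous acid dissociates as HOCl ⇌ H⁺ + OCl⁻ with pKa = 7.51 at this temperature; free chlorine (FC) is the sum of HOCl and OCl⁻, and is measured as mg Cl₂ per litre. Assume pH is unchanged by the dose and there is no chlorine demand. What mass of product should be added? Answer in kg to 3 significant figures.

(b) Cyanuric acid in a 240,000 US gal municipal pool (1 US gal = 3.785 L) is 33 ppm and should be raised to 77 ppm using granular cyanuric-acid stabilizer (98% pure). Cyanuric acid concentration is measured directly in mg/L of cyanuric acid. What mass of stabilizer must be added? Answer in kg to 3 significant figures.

(a) 1.64 kg; (b) 40.8 kg

(a) [OCl⁻]/[HOCl] = 10^(pH − pKa) = 10^(7.35 − 7.51) = 0.6918; fraction as HOCl = 1/(1 + 0.6918) = 0.5911.
(a) Free chlorine required for 1.82 ppm HOCl: 1.82 / 0.5911 = 3.079 ppm.
(a) FC to add: 3.079 − 0.1 = 2.979 mg/L as Cl₂.
(a) Cl₂ equivalent: 2.979 mg/L × 489,000 L = 1457 g.
(a) Product at 88.8% available Cl: 1457 / 0.888 = 1641 g.

(b) Volume: 240,000 US gal × 3.785 L/gal = 908,400 L.
(b) CYA to add: (77 − 33) = 44 mg/L × 908,400 L = 39,970 g cyanuric acid.
(b) At 98% purity: 39,970 / 0.98 = 40,790 g product.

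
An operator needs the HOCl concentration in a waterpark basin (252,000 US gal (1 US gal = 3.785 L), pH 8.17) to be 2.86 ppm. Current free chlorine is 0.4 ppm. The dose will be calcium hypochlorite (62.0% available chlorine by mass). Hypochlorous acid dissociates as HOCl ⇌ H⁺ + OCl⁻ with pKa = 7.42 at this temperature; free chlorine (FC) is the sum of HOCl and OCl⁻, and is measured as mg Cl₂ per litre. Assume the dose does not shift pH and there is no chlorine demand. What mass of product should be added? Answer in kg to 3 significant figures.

28.5 kg

Volume: 252,000 US gal × 3.785 L/gal = 953,820 L.
[OCl⁻]/[HOCl] = 10^(pH − pKa) = 10^(8.17 − 7.42) = 5.623; fraction as HOCl = 1/(1 + 5.623) = 0.151.
Free chlorine required for 2.86 ppm HOCl: 2.86 / 0.151 = 18.94 ppm.
FC to add: 18.94 − 0.4 = 18.54 mg/L as Cl₂.
Cl₂ equivalent: 18.54 mg/L × 953,820 L = 17,690 g.
Product at 62.0% available Cl: 17,690 / 0.62 = 28,530 g.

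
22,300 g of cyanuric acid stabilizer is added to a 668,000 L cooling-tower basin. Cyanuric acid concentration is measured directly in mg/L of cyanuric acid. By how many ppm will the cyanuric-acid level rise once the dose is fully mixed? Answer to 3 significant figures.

Rise: 22,300 g / 668,000 L × 1000 = 33.38 mg/L.

33.4 ppm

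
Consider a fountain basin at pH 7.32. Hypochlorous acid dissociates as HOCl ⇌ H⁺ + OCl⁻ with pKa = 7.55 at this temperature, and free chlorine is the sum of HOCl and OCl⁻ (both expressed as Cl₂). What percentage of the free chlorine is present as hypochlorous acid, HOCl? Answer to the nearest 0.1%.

[OCl⁻]/[HOCl] = 10^(pH − pKa) = 10^(7.32 − 7.55) = 10^-0.23 = 0.5888.
Fraction as HOCl = 1 / (1 + 0.5888) = 0.6294.

62.9%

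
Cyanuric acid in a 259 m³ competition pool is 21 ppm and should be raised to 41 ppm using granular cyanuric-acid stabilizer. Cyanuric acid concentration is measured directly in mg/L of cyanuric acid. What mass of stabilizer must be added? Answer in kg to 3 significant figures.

5.18 kg

Volume: 259 m³ = 259,000 L.
CYA to add: (41 − 21) = 20 mg/L × 259,000 L = 5180 g cyanuric acid.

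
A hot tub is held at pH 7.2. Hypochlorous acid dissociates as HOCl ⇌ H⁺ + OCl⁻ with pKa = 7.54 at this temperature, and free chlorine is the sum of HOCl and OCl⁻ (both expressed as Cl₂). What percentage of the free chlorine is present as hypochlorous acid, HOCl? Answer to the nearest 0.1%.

[OCl⁻]/[HOCl] = 10^(pH − pKa) = 10^(7.2 − 7.54) = 10^-0.34 = 0.4571.
Fraction as HOCl = 1 / (1 + 0.4571) = 0.6863.

68.6%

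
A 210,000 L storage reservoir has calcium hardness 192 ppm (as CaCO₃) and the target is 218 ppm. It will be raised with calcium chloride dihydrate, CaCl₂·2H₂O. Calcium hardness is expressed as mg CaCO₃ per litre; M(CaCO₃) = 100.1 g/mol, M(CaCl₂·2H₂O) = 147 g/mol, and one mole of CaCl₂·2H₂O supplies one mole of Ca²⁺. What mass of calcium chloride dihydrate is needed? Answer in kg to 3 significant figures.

8.02 kg

Hardness to add: (218 − 192) = 26 mg/L as CaCO₃ × 210,000 L = 5460 g as CaCO₃.
Moles of Ca²⁺ (1 mol Ca²⁺ ≡ 1 mol CaCO₃): 5460 / 100.1 g/mol = 54.55 mol.
Mass of CaCl₂·2H₂O: 54.55 × 147 = 8018 g.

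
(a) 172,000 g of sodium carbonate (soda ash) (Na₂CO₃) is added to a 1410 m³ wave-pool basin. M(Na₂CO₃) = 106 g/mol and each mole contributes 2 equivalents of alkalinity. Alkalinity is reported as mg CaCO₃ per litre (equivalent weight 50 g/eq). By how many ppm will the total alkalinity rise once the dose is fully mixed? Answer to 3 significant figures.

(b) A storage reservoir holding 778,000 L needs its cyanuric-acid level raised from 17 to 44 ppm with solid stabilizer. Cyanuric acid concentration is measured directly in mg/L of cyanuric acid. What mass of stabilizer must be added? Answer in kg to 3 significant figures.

(a) 115 ppm; (b) 21.0 kg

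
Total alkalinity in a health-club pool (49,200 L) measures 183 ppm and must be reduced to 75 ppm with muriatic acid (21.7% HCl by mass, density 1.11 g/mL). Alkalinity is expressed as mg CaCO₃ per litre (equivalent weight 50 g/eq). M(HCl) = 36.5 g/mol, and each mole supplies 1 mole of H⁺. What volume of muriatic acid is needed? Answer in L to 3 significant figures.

16.1 L

Alkalinity to neutralize: (183 − 75) = 108 mg/L as CaCO₃ × 49,200 L = 5314 g as CaCO₃.
Equivalents of H⁺ required: 5314 ÷ 50 g/eq = 106.3 eq = 106.3 mol HCl.
Mass of HCl: 106.3 × 36.5 = 3879 g.
Mass of 21.7% solution: 3879 / 0.217 = 17,880 g.
Volume: 17,880 g ÷ 1.11 g/mL = 16,100 mL.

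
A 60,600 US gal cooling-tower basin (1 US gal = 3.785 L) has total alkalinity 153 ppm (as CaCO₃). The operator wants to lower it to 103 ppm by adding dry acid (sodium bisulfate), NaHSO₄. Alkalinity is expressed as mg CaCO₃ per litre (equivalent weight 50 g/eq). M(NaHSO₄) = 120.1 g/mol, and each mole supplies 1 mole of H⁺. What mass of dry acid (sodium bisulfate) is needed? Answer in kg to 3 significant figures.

27.5 kg

Volume: 60,600 US gal × 3.785 L/gal = 229,371 L.
Alkalinity to neutralize: (153 − 103) = 50 mg/L as CaCO₃ × 229,371 L = 11,470 g as CaCO₃.
Equivalents of H⁺ required: 11,470 ÷ 50 g/eq = 229.4 eq = 229.4 mol NaHSO₄.
Mass of NaHSO₄: 229.4 × 120.1 = 27,550 g.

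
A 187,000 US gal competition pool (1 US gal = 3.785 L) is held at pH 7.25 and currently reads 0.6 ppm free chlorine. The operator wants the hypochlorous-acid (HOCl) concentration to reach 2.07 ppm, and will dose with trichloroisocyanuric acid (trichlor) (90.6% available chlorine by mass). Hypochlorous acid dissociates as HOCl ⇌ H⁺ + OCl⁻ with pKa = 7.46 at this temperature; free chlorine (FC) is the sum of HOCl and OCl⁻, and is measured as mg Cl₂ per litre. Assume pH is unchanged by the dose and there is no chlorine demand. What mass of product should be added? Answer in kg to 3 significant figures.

Volume: 187,000 US gal × 3.785 L/gal = 707,795 L.
[OCl⁻]/[HOCl] = 10^(pH − pKa) = 10^(7.25 − 7.46) = 0.6166; fraction as HOCl = 1/(1 + 0.6166) = 0.6186.
Free chlorine required for 2.07 ppm HOCl: 2.07 / 0.6186 = 3.346 ppm.
FC to add: 3.346 − 0.6 = 2.746 mg/L as Cl₂.
Cl₂ equivalent: 2.746 mg/L × 707,795 L = 1944 g.
Product at 90.6% available Cl: 1944 / 0.906 = 2146 g.

2.15 kg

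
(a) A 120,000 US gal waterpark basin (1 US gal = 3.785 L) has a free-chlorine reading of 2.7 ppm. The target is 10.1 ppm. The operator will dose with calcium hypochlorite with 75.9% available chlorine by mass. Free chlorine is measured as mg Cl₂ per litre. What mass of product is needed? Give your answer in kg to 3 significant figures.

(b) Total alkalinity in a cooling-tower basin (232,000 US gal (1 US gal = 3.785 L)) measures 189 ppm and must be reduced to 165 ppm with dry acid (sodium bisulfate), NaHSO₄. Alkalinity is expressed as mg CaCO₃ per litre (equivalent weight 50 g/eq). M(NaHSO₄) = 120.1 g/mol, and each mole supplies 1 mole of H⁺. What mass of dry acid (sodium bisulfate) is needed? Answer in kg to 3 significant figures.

(a) 4.43 kg; (b) 50.6 kg

(a) Volume: 120,000 US gal × 3.785 L/gal = 454,200 L.
(a) Chlorine deficit: 10.1 − 2.7 = 7.4 ppm = 7.4 mg/L as Cl₂.
(a) Cl₂ equivalent needed: 7.4 mg/L × 454,200 L = 3,361,000 mg = 3361 g.
(a) Product at 75.9% available chlorine: 3361 / 0.759 = 4428 g.

(b) Volume: 232,000 US gal × 3.785 L/gal = 878,120 L.
(b) Alkalinity to neutralize: (189 − 165) = 24 mg/L as CaCO₃ × 878,120 L = 21,070 g as CaCO₃.
(b) Equivalents of H⁺ required: 21,070 ÷ 50 g/eq = 421.5 eq = 421.5 mol NaHSO₄.
(b) Mass of NaHSO₄: 421.5 × 120.1 = 50,620 g.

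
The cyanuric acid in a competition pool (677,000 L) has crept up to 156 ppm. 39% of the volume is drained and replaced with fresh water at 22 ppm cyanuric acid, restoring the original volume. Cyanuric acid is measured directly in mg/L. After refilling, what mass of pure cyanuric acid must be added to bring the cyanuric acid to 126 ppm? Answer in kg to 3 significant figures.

15.1 kg

After draining 39% and refilling: 156 × 0.61 + 22 × 0.39 = 103.74 ppm.
Deficit to target: 126 − 103.74 = 22.26 mg/L.
Mass: 22.26 mg/L × 677,000 L = 15,070 g cyanuric acid.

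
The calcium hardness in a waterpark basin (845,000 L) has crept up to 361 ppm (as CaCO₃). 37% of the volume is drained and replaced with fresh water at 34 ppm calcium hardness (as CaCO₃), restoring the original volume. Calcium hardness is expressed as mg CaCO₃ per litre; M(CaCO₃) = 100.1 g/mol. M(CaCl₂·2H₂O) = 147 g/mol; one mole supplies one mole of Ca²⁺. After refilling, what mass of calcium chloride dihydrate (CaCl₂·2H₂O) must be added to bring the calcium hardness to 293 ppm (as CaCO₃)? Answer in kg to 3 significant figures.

65.8 kg

After draining 37% and refilling: 361 × 0.63 + 34 × 0.37 = 240.01 ppm.
Deficit to target: 293 − 240.01 = 52.99 mg/L.
As CaCO₃: 52.99 mg/L × 845,000 L = 44,780 g; ÷ 100.1 = 447.3 mol Ca²⁺.
Mass: 447.3 × 147 = 65,760 g.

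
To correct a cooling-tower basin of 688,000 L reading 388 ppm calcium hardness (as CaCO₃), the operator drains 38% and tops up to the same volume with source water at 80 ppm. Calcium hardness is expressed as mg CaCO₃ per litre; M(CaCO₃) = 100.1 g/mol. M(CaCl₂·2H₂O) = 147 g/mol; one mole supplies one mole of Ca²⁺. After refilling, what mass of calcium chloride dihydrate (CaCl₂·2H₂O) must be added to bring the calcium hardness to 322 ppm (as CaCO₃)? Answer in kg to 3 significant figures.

After draining 38% and refilling: 388 × 0.62 + 80 × 0.38 = 270.96 ppm.
Deficit to target: 322 − 270.96 = 51.04 mg/L.
As CaCO₃: 51.04 mg/L × 688,000 L = 35,120 g; ÷ 100.1 = 350.8 mol Ca²⁺.
Mass: 350.8 × 147 = 51,570 g.

51.6 kg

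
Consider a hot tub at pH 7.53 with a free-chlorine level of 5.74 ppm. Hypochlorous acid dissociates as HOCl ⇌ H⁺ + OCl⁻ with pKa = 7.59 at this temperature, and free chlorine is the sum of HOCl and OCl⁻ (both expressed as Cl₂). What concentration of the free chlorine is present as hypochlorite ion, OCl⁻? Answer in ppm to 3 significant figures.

[OCl⁻]/[HOCl] = 10^(pH − pKa) = 10^(7.53 − 7.59) = 10^-0.06 = 0.871.
Fraction as HOCl = 1 / (1 + 0.871) = 0.5345.
OCl⁻ = (1 − 0.5345) × 5.74 ppm = 2.672 ppm.

2.67 ppm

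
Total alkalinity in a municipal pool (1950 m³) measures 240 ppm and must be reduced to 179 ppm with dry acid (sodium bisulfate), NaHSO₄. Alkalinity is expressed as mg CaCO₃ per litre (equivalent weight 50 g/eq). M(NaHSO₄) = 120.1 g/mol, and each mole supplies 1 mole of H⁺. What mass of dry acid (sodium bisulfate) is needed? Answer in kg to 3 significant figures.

Volume: 1950 m³ = 1,950,000 L.
Alkalinity to neutralize: (240 − 179) = 61 mg/L as CaCO₃ × 1,950,000 L = 119,000 g as CaCO₃.
Equivalents of H⁺ required: 119,000 ÷ 50 g/eq = 2379 eq = 2379 mol NaHSO₄.
Mass of NaHSO₄: 2379 × 120.1 = 285,700 g.

286 kg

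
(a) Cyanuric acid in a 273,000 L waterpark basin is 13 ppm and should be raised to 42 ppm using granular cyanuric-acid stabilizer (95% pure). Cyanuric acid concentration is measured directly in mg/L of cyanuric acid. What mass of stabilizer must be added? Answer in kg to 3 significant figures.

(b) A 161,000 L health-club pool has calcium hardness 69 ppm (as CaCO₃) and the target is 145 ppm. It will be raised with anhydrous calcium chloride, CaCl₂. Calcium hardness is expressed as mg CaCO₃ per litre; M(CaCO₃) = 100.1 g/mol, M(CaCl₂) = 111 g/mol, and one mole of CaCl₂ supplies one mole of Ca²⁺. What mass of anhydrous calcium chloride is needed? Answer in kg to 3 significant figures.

(a) CYA to add: (42 − 13) = 29 mg/L × 273,000 L = 7917 g cyanuric acid.
(a) At 95% purity: 7917 / 0.95 = 8334 g product.

(b) Hardness to add: (145 − 69) = 76 mg/L as CaCO₃ × 161,000 L = 12,240 g as CaCO₃.
(b) Moles of Ca²⁺ (1 mol Ca²⁺ ≡ 1 mol CaCO₃): 12,240 / 100.1 g/mol = 122.2 mol.
(b) Mass of CaCl₂: 122.2 × 111 = 13,570 g.

(a) 8.33 kg; (b) 13.6 kg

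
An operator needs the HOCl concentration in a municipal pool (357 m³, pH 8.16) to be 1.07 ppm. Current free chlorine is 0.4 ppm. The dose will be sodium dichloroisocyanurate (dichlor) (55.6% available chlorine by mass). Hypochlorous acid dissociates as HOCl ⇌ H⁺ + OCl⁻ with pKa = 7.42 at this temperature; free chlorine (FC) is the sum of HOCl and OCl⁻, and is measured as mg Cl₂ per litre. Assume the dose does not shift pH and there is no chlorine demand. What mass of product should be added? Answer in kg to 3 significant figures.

Volume: 357 m³ = 357,000 L.
[OCl⁻]/[HOCl] = 10^(pH − pKa) = 10^(8.16 − 7.42) = 5.495; fraction as HOCl = 1/(1 + 5.495) = 0.154.
Free chlorine required for 1.07 ppm HOCl: 1.07 / 0.154 = 6.95 ppm.
FC to add: 6.95 − 0.4 = 6.55 mg/L as Cl₂.
Cl₂ equivalent: 6.55 mg/L × 357,000 L = 2338 g.
Product at 55.6% available Cl: 2338 / 0.556 = 4206 g.

4.21 kg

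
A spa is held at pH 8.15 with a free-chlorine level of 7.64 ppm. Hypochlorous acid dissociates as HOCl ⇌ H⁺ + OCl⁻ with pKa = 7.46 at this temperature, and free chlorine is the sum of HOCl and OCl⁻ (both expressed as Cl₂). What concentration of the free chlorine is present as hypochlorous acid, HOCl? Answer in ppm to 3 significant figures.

[OCl⁻]/[HOCl] = 10^(pH − pKa) = 10^(8.15 − 7.46) = 10^0.69 = 4.898.
Fraction as HOCl = 1 / (1 + 4.898) = 0.1696.
HOCl = 0.1696 × 7.64 ppm = 1.295 ppm.

1.30 ppm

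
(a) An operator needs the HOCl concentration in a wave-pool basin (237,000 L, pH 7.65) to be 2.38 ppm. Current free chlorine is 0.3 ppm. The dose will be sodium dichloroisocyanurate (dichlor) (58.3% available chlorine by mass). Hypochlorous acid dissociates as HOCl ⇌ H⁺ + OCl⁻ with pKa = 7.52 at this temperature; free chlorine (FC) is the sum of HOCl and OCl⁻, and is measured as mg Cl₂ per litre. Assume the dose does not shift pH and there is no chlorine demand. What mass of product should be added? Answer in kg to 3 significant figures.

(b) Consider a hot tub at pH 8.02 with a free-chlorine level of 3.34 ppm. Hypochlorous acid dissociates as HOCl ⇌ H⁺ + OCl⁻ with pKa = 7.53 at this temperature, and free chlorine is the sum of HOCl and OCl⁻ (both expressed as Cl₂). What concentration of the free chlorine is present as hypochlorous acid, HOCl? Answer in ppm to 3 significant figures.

(a) 2.15 kg; (b) 0.817 ppm

(a) [OCl⁻]/[HOCl] = 10^(pH − pKa) = 10^(7.65 − 7.52) = 1.349; fraction as HOCl = 1/(1 + 1.349) = 0.4257.
(a) Free chlorine required for 2.38 ppm HOCl: 2.38 / 0.4257 = 5.591 ppm.
(a) FC to add: 5.591 − 0.3 = 5.291 mg/L as Cl₂.
(a) Cl₂ equivalent: 5.291 mg/L × 237,000 L = 1254 g.
(a) Product at 58.3% available Cl: 1254 / 0.583 = 2151 g.

(b) [OCl⁻]/[HOCl] = 10^(pH − pKa) = 10^(8.02 − 7.53) = 10^0.49 = 3.09.
(b) Fraction as HOCl = 1 / (1 + 3.09) = 0.2445.
(b) HOCl = 0.2445 × 3.34 ppm = 0.8166 ppm.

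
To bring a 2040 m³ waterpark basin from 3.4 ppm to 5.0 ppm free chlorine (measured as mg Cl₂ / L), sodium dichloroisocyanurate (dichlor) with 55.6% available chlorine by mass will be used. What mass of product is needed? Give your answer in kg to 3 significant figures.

Volume: 2040 m³ = 2,040,000 L.
Chlorine deficit: 5.0 − 3.4 = 1.6 ppm = 1.6 mg/L as Cl₂.
Cl₂ equivalent needed: 1.6 mg/L × 2,040,000 L = 3,264,000 mg = 3264 g.
Product at 55.6% available chlorine: 3264 / 0.556 = 5871 g.

5.87 kg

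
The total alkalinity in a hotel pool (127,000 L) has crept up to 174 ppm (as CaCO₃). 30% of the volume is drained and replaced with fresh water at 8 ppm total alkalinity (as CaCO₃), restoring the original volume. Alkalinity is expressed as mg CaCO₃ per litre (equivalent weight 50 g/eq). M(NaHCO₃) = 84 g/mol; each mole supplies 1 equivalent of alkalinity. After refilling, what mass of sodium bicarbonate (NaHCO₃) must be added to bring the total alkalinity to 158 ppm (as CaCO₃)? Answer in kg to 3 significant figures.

7.21 kg

After draining 30% and refilling: 174 × 0.70 + 8 × 0.30 = 124.2 ppm.
Deficit to target: 158 − 124.2 = 33.8 mg/L.
As CaCO₃: 33.8 mg/L × 127,000 L = 4293 g; ÷ 50 g/eq ÷ 1 = 85.85 mol NaHCO₃.
Mass: 85.85 × 84 = 7212 g.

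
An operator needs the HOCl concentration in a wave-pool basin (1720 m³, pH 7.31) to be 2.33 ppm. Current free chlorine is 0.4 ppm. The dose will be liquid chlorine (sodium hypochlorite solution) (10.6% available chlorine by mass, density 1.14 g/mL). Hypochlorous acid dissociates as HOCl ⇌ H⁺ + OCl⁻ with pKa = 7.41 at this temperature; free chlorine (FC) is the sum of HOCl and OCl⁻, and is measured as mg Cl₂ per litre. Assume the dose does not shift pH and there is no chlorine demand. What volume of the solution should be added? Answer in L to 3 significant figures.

53.8 L

Volume: 1720 m³ = 1,720,000 L.
[OCl⁻]/[HOCl] = 10^(pH − pKa) = 10^(7.31 − 7.41) = 0.7943; fraction as HOCl = 1/(1 + 0.7943) = 0.5573.
Free chlorine required for 2.33 ppm HOCl: 2.33 / 0.5573 = 4.181 ppm.
FC to add: 4.181 − 0.4 = 3.781 mg/L as Cl₂.
Cl₂ equivalent: 3.781 mg/L × 1,720,000 L = 6503 g.
Product at 10.6% available Cl: 6503 / 0.106 = 61,350 g.
Volume: 61,350 g ÷ 1.14 g/mL = 53,810 mL.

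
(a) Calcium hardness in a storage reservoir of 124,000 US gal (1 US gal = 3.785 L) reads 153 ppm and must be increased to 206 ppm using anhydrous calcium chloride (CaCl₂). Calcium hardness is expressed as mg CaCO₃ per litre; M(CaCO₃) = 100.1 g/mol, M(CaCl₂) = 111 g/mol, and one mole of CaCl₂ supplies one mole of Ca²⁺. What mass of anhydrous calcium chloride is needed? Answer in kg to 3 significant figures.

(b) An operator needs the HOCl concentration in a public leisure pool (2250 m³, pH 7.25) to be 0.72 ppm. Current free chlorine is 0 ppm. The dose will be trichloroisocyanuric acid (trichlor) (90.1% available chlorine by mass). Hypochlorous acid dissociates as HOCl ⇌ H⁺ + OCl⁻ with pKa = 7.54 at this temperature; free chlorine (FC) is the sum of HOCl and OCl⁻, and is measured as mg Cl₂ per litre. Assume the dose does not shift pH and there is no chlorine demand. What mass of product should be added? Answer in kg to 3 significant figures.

(a) 27.6 kg; (b) 2.72 kg

(a) Volume: 124,000 US gal × 3.785 L/gal = 469,340 L.
(a) Hardness to add: (206 − 153) = 53 mg/L as CaCO₃ × 469,340 L = 24,880 g as CaCO₃.
(a) Moles of Ca²⁺ (1 mol Ca²⁺ ≡ 1 mol CaCO₃): 24,880 / 100.1 g/mol = 248.5 mol.
(a) Mass of CaCl₂: 248.5 × 111 = 27,580 g.

(b) Volume: 2250 m³ = 2,250,000 L.
(b) [OCl⁻]/[HOCl] = 10^(pH − pKa) = 10^(7.25 − 7.54) = 0.5129; fraction as HOCl = 1/(1 + 0.5129) = 0.661.
(b) Free chlorine required for 0.72 ppm HOCl: 0.72 / 0.661 = 1.089 ppm.
(b) FC to add: 1.089 − 0 = 1.089 mg/L as Cl₂.
(b) Cl₂ equivalent: 1.089 mg/L × 2,250,000 L = 2451 g.
(b) Product at 90.1% available Cl: 2451 / 0.901 = 2720 g.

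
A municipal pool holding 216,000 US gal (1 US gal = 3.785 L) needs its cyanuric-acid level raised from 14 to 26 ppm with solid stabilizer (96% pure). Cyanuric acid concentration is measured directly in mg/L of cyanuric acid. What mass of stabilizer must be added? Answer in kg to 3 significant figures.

10.2 kg

Volume: 216,000 US gal × 3.785 L/gal = 817,560 L.
CYA to add: (26 − 14) = 12 mg/L × 817,560 L = 9811 g cyanuric acid.
At 96% purity: 9811 / 0.96 = 10,220 g product.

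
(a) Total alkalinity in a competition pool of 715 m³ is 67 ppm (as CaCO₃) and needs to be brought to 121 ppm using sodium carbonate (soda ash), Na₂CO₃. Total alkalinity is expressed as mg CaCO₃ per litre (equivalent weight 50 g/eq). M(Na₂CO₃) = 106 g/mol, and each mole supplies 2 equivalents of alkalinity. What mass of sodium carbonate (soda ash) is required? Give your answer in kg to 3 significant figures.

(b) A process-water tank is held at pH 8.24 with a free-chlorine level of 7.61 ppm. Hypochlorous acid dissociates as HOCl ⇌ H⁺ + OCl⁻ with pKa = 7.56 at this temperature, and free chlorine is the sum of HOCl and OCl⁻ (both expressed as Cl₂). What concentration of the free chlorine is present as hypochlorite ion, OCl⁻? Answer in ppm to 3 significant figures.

(a) 40.9 kg; (b) 6.29 ppm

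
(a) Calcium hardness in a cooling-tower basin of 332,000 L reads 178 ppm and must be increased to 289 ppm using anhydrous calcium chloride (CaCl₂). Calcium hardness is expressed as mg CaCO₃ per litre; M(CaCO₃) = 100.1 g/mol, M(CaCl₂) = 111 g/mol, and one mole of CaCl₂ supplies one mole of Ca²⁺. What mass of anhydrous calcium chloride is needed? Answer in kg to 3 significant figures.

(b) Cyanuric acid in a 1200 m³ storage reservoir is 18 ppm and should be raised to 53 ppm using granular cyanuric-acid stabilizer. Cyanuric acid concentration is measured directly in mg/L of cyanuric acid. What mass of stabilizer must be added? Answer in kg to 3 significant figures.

(a) 40.9 kg; (b) 42.0 kg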